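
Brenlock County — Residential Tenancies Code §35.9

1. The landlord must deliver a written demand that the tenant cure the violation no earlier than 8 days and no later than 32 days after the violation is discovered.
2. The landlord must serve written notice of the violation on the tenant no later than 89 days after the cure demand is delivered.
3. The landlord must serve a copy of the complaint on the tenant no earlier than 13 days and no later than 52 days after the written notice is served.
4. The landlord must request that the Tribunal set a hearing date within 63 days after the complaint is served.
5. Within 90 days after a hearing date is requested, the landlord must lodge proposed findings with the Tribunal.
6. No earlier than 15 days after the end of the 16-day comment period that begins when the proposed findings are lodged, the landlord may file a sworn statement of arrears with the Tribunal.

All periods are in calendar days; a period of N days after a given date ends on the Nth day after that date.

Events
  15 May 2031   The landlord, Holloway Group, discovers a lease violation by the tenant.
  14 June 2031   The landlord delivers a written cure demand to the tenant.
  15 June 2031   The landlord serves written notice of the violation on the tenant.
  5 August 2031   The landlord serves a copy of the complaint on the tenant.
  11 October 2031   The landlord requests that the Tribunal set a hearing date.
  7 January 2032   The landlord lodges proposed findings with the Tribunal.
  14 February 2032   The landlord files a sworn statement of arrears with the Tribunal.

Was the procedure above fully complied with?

No

Step 1 — 8 and 32 days from 15 May 2031 (when the violation is discovered) are 23 May 2031 and 16 June 2031 respectively; done 14 June 2031 — within the window.
Step 2 — counting 89 days from 14 June 2031 (when the cure demand is delivered) gives a deadline of 11 September 2031; done 15 June 2031 — timely.
Step 3 — 13 and 52 days from 15 June 2031 (when the written notice is served) are 28 June 2031 and 6 August 2031 respectively; done 5 August 2031, which is between those dates.
Step 4 — counting 63 days from 5 August 2031 (when the complaint is served) gives a deadline of 7 October 2031; not done until 11 October 2031, 4 days after the deadline.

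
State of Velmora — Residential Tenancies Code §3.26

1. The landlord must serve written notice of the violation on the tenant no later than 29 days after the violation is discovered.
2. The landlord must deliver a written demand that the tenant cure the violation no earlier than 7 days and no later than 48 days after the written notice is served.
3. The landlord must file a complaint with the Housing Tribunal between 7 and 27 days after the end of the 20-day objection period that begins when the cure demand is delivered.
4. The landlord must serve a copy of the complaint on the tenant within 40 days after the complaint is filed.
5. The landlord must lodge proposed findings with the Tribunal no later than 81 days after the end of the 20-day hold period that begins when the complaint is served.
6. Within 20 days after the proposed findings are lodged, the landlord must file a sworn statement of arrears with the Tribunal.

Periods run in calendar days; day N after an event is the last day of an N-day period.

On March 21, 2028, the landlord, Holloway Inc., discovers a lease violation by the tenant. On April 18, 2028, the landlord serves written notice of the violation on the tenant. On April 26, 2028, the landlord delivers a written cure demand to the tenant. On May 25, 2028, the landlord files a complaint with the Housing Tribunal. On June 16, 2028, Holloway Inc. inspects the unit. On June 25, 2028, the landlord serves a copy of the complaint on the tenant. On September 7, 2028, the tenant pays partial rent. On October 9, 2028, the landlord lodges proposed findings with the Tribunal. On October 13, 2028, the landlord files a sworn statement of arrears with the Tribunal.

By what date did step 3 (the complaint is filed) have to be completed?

June 12, 2028

The cure demand is delivered on April 26, 2028; the 20-day objection period therefore ends May 16, 2028, and step 3 runs from that date. The window is 7–27 days after May 16, 2028; it closes on June 12, 2028.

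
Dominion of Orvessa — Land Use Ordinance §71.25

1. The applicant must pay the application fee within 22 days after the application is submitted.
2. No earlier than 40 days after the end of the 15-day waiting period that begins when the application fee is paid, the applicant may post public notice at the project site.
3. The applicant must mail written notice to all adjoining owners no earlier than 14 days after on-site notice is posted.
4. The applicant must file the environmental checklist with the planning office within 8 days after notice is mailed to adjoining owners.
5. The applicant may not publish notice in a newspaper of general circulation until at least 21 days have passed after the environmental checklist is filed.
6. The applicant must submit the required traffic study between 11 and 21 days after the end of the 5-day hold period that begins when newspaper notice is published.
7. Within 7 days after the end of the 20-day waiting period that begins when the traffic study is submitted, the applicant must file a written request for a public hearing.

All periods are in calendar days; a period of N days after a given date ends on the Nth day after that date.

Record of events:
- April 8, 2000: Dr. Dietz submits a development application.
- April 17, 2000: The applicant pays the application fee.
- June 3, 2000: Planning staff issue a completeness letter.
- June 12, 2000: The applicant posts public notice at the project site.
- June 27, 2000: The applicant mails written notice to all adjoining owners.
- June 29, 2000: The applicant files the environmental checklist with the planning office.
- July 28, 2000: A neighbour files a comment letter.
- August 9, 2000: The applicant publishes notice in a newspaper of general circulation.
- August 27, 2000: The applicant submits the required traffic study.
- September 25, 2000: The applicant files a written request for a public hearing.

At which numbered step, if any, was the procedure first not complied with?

Step 7

(1) due by April 8, 2000 + 22 days = April 30, 2000; done April 17, 2000 — timely.
(2) permitted from May 2, 2000 + 40 days = June 11, 2000 onward; done June 12, 2000, after the minimum wait.
(3) permitted from June 12, 2000 + 14 days = June 26, 2000 onward; June 27, 2000 is on or after that date.
(4) due by June 27, 2000 + 8 days = July 5, 2000; completed June 29, 2000, before the deadline.
(5) permitted from June 29, 2000 + 21 days = July 20, 2000 onward; done August 9, 2000 — permitted.
(6) the permitted window runs from August 14, 2000 + 11 = August 25, 2000 to August 14, 2000 + 21 = September 4, 2000; done August 27, 2000 — within the window.
(7) due by September 16, 2000 + 7 days = September 23, 2000; done September 25, 2000 — 2 days late.
The procedure was therefore not followed at step 7.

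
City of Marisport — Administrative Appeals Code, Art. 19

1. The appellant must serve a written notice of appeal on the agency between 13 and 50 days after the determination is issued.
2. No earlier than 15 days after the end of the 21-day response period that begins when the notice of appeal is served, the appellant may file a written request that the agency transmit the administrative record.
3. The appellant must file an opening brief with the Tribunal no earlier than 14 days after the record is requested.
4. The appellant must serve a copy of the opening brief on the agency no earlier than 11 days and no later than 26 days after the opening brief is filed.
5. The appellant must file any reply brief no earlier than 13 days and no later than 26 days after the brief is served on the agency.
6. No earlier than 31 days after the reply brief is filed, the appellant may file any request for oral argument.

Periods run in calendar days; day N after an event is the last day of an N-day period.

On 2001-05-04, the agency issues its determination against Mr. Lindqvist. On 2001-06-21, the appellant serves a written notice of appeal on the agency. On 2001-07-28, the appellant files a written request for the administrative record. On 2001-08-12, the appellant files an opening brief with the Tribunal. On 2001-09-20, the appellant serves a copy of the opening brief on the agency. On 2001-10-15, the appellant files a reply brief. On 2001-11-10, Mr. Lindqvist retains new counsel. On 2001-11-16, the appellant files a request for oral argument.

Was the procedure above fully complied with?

No

(1) the permitted window runs from 2001-05-04 + 13 = 2001-05-17 to 2001-05-04 + 50 = 2001-06-23; 2001-06-21 falls inside that range.
(2) permitted from 2001-07-12 + 15 days = 2001-07-27 onward; done 2001-07-28 — permitted.
(3) permitted from 2001-07-28 + 14 days = 2001-08-11 onward; 2001-08-12 is on or after that date.
(4) the permitted window runs from 2001-08-12 + 11 = 2001-08-23 to 2001-08-12 + 26 = 2001-09-07; 2001-09-20 is 13 days past the end of the window.
The procedure was therefore not followed at step 4.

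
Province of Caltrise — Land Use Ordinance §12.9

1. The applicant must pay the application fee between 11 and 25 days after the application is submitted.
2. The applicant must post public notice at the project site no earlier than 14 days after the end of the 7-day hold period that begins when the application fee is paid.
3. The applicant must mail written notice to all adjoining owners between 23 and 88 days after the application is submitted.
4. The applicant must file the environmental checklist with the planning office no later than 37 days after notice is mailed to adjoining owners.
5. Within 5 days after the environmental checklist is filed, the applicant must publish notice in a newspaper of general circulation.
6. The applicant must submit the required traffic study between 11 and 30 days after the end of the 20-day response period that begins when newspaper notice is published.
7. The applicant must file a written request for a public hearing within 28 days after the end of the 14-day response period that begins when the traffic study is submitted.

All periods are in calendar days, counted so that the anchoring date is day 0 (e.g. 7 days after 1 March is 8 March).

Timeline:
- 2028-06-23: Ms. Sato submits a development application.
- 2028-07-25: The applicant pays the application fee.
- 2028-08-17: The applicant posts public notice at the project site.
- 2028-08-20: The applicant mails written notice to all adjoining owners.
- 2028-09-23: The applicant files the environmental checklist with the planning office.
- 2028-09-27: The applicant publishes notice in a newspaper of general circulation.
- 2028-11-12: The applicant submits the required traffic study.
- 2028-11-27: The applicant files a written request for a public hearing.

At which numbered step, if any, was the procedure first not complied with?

Step 1 — 11 and 25 days from 2028-06-23 (when the application is submitted) are 2028-07-04 and 2028-07-18 respectively; done 2028-07-25 — 7 days after the window closed.

Step 1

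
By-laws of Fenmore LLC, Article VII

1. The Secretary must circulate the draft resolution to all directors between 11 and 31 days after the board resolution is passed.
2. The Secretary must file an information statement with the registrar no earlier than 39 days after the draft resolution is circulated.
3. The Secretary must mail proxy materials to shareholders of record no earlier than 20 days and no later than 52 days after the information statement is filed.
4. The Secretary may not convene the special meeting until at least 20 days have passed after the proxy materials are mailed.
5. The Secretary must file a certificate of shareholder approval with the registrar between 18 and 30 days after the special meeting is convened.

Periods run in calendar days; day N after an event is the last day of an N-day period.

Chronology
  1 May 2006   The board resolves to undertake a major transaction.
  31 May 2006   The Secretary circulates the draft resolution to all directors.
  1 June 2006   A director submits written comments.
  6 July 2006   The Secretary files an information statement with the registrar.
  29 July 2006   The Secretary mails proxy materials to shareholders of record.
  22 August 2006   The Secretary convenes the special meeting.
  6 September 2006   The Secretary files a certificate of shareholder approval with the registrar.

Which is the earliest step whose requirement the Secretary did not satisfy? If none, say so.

Step 2

Step 1 — 11 and 31 days from 1 May 2006 (when the board resolution is passed) are 12 May 2006 and 1 June 2006 respectively; done 31 May 2006 — within the window.
Step 2 — must wait 39 days from 31 May 2006 (when the draft resolution is circulated), so not before 9 July 2006; 6 July 2006 is 3 days before the earliest permitted date.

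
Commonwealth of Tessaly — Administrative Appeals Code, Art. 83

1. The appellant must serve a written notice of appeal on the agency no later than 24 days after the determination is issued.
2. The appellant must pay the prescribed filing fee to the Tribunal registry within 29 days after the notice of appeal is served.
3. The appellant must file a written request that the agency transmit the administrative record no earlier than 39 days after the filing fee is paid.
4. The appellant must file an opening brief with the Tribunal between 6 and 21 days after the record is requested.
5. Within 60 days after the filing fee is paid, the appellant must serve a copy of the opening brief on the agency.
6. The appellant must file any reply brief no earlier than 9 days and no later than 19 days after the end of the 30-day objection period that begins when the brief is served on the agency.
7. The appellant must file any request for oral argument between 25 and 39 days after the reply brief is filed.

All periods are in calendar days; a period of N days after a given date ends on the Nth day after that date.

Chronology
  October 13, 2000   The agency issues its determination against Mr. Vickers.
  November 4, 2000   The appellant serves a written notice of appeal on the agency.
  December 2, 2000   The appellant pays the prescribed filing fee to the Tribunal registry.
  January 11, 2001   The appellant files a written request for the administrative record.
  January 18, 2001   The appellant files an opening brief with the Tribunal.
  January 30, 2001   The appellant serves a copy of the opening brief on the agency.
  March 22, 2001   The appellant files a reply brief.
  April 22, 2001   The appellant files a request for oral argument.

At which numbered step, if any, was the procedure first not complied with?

Step 6

Step 1 — counting 24 days from October 13, 2000 (when the determination is issued) gives a deadline of November 6, 2000; November 4, 2000 is within that limit.
Step 2 — counting 29 days from November 4, 2000 (when the notice of appeal is served) gives a deadline of December 3, 2000; done December 2, 2000 — timely.
Step 3 — must wait 39 days from December 2, 2000 (when the filing fee is paid), so not before January 10, 2001; January 11, 2001 is on or after that date.
Step 4 — 6 and 21 days from January 11, 2001 (when the record is requested) are January 17, 2001 and February 1, 2001 respectively; done January 18, 2001, which is between those dates.
Step 5 — counting 60 days from December 2, 2000 (when the filing fee is paid) gives a deadline of January 31, 2001; done January 30, 2001 — timely.
Step 6 — 9 and 19 days from March 1, 2001 (end of the 30-day objection period, which began when the brief is served on the agency on January 30, 2001) are March 10, 2001 and March 20, 2001 respectively; done March 22, 2001 — 2 days after the window closed.
The analysis stops there.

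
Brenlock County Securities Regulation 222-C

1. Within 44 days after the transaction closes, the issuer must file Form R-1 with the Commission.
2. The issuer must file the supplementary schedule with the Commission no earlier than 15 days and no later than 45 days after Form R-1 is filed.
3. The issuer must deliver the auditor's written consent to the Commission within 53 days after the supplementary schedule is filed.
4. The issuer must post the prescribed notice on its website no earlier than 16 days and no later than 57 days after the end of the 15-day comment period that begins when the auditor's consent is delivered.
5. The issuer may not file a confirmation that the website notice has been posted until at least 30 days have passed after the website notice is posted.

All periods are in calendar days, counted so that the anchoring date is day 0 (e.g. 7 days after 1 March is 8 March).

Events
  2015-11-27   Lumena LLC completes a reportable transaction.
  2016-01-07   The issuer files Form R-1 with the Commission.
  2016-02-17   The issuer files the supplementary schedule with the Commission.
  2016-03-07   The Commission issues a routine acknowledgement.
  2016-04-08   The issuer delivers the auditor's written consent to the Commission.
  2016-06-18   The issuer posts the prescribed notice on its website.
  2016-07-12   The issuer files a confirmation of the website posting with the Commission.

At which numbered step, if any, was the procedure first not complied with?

Step 5

Step 1 — counting 44 days from 2015-11-27 (when the transaction closes) gives a deadline of 2016-01-10; completed 2016-01-07, before the deadline.
Step 2 — 15 and 45 days from 2016-01-07 (when Form R-1 is filed) are 2016-01-22 and 2016-02-21 respectively; done 2016-02-17, which is between those dates.
Step 3 — counting 53 days from 2016-02-17 (when the supplementary schedule is filed) gives a deadline of 2016-04-10; 2016-04-08 is within that limit.
Step 4 — 16 and 57 days from 2016-04-23 (end of the 15-day comment period, which began when the auditor's consent is delivered on 2016-04-08) are 2016-05-09 and 2016-06-19 respectively; done 2016-06-18, which is between those dates.
Step 5 — must wait 30 days from 2016-06-18 (when the website notice is posted), so not before 2016-07-18; done 2016-07-12 — 6 days too early.
The procedure was therefore not followed at step 5.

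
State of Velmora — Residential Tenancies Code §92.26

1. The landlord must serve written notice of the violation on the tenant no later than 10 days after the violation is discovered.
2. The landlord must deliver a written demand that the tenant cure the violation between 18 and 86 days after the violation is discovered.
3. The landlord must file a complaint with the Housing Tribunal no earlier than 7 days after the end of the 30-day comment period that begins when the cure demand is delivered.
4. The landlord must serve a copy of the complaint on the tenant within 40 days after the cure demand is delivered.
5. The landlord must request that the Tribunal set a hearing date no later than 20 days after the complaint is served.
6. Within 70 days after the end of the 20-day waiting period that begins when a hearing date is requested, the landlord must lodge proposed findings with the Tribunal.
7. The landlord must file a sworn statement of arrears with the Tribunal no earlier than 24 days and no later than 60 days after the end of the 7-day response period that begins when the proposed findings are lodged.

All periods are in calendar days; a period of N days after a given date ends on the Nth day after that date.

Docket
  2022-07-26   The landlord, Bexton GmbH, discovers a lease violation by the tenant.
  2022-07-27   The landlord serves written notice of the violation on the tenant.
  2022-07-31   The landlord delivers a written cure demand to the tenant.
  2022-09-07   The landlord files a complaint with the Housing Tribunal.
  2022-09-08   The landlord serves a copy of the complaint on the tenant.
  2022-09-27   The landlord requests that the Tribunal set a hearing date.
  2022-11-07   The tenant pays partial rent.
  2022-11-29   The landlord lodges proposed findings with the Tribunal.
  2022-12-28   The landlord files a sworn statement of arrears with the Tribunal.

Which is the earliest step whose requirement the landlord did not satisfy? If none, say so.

Step 1: 10 days after 2022-07-26 (when the violation is discovered) is 2022-08-05; completed 2022-07-27, before the deadline.
Step 2: the window is 18–86 days after 2022-07-26 (when the violation is discovered), so 2022-08-13 through 2022-10-20; done 2022-07-31 — 13 days before the window opened.

Step 2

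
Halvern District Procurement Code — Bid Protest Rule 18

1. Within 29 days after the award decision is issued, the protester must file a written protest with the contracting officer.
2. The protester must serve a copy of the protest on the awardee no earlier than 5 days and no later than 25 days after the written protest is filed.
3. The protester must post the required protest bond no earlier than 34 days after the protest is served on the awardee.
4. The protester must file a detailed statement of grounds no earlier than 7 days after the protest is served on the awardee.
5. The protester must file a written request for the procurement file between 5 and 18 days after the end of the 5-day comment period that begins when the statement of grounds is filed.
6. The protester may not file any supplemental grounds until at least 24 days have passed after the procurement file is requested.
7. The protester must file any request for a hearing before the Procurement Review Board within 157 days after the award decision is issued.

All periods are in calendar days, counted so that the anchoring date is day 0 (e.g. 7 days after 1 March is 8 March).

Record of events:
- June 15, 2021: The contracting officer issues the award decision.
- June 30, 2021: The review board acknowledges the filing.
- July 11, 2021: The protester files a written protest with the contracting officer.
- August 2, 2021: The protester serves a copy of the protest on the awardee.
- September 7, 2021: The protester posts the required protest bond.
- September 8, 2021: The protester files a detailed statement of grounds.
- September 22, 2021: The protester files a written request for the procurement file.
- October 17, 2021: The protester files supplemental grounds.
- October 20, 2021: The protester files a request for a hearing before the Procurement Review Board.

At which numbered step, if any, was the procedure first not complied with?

None — every step was satisfied

(1) due by June 15, 2021 + 29 days = July 14, 2021; July 11, 2021 is within that limit.
(2) the permitted window runs from July 11, 2021 + 5 = July 16, 2021 to July 11, 2021 + 25 = August 5, 2021; done August 2, 2021, which is between those dates.
(3) permitted from August 2, 2021 + 34 days = September 5, 2021 onward; done September 7, 2021, after the minimum wait.
(4) permitted from August 2, 2021 + 7 days = August 9, 2021 onward; September 8, 2021 is on or after that date.
(5) the permitted window runs from September 13, 2021 + 5 = September 18, 2021 to September 13, 2021 + 18 = October 1, 2021; done September 22, 2021, which is between those dates.
(6) permitted from September 22, 2021 + 24 days = October 16, 2021 onward; done October 17, 2021, after the minimum wait.
(7) due by June 15, 2021 + 157 days = November 19, 2021; completed October 20, 2021, before the deadline.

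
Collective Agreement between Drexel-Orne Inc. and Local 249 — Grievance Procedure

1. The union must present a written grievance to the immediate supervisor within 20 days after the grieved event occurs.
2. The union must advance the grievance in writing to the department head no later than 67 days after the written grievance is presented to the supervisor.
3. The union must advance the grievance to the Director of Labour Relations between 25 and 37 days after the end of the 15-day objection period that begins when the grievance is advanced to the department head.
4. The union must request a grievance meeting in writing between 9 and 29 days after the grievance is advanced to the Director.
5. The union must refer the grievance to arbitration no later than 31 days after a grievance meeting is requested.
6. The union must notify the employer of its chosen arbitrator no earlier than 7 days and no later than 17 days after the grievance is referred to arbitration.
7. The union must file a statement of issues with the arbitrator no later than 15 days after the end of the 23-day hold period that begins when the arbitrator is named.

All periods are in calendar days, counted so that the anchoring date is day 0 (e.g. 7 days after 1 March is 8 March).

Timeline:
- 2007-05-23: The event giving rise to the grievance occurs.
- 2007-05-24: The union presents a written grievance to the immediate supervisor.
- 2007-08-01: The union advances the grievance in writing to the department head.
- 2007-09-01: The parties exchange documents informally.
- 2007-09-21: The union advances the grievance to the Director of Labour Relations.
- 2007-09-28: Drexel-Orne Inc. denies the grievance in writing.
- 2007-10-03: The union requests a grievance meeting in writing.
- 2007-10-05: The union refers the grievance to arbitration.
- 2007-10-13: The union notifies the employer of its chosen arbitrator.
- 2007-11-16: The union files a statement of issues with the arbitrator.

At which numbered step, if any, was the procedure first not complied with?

Step 2

Step 1: 20 days after 2007-05-23 (when the grieved event occurs) is 2007-06-12; completed 2007-05-24, before the deadline.
Step 2: 67 days after 2007-05-24 (when the written grievance is presented to the supervisor) is 2007-07-30; done 2007-08-01 — 2 days late.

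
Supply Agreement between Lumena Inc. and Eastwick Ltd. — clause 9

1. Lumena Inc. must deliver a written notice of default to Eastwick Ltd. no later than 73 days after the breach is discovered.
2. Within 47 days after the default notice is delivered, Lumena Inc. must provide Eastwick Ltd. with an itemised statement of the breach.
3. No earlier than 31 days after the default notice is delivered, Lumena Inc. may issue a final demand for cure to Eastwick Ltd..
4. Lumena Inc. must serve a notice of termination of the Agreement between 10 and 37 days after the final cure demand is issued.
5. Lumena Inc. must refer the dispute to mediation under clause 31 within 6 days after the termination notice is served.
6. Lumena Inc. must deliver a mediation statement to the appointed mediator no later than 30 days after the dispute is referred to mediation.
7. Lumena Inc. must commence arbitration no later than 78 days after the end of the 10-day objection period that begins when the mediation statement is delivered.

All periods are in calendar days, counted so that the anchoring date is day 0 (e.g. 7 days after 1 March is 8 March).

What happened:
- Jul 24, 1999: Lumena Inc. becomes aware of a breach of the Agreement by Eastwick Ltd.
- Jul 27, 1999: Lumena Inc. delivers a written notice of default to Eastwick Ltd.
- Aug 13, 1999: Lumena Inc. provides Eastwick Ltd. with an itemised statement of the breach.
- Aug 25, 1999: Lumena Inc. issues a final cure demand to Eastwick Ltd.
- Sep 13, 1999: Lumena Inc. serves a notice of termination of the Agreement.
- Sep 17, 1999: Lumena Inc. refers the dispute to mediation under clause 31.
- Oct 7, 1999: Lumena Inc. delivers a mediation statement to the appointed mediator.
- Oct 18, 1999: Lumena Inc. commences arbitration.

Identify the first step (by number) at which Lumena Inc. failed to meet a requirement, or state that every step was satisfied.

(1) due by Jul 24, 1999 + 73 days = Oct 5, 1999; completed Jul 27, 1999, before the deadline.
(2) due by Jul 27, 1999 + 47 days = Sep 12, 1999; done Aug 13, 1999 — timely.
(3) permitted from Jul 27, 1999 + 31 days = Aug 27, 1999 onward; acted on Aug 25, 1999, 2 days prematurely.
That is the first point of non-compliance.

Step 3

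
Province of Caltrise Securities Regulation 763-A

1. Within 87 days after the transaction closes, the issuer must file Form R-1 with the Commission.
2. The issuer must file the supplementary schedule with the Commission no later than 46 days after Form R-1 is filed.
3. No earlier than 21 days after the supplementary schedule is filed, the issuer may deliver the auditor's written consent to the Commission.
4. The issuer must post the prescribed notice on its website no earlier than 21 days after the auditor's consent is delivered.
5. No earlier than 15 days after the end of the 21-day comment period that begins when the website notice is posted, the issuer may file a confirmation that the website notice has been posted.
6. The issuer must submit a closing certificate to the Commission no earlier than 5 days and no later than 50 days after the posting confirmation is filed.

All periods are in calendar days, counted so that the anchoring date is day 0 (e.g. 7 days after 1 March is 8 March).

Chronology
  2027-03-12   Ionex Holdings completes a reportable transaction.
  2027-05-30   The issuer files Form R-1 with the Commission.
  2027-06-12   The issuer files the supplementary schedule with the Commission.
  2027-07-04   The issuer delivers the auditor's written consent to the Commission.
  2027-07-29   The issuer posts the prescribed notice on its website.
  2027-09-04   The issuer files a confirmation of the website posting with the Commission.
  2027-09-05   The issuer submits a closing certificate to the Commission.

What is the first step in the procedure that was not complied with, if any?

(1) due by 2027-03-12 + 87 days = 2027-06-07; done 2027-05-30 — timely.
(2) due by 2027-05-30 + 46 days = 2027-07-15; completed 2027-06-12, before the deadline.
(3) permitted from 2027-06-12 + 21 days = 2027-07-03 onward; done 2027-07-04, after the minimum wait.
(4) permitted from 2027-07-04 + 21 days = 2027-07-25 onward; done 2027-07-29 — permitted.
(5) permitted from 2027-08-19 + 15 days = 2027-09-03 onward; done 2027-09-04, after the minimum wait.
(6) the permitted window runs from 2027-09-04 + 5 = 2027-09-09 to 2027-09-04 + 50 = 2027-10-24; 2027-09-05 is 4 days too early.
Later steps need not be reached.

Step 6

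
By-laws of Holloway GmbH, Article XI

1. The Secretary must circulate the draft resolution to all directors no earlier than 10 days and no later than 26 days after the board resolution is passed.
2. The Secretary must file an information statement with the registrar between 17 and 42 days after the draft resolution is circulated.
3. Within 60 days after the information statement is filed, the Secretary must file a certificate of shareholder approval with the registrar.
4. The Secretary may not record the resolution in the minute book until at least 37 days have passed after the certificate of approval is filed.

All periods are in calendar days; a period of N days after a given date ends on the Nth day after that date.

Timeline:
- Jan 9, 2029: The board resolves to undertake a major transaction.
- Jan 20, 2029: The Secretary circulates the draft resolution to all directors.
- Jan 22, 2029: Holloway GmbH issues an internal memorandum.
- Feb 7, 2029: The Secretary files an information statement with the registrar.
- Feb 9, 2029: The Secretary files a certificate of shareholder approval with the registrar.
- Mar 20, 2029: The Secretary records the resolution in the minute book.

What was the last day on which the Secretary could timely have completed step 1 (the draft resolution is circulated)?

Step 1 runs from Jan 9, 2029, when the board resolution is passed. The window is 10–26 days after Jan 9, 2029; it closes on Feb 4, 2029.

Feb 4, 2029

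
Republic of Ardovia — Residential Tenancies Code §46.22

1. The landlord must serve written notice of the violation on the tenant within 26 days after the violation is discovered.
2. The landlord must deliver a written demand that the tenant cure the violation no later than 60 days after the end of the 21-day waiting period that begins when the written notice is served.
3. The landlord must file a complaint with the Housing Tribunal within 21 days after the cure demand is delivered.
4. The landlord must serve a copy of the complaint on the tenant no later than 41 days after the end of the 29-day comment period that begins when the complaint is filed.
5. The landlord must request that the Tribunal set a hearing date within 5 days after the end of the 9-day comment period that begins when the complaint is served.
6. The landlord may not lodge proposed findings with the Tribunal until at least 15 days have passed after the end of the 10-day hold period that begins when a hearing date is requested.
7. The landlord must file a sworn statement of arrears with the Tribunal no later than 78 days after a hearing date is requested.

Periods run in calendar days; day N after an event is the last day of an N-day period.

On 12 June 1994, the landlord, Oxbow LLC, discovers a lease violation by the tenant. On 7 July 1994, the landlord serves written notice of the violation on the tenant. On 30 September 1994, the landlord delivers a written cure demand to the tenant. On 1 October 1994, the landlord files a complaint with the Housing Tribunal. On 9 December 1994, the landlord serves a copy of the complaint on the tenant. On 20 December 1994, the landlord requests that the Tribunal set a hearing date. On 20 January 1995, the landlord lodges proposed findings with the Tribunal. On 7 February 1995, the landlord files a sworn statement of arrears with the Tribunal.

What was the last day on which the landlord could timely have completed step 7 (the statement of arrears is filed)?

8 March 1995

Step 7 runs from 20 December 1994, when a hearing date is requested. 78 days after 20 December 1994 is 8 March 1995.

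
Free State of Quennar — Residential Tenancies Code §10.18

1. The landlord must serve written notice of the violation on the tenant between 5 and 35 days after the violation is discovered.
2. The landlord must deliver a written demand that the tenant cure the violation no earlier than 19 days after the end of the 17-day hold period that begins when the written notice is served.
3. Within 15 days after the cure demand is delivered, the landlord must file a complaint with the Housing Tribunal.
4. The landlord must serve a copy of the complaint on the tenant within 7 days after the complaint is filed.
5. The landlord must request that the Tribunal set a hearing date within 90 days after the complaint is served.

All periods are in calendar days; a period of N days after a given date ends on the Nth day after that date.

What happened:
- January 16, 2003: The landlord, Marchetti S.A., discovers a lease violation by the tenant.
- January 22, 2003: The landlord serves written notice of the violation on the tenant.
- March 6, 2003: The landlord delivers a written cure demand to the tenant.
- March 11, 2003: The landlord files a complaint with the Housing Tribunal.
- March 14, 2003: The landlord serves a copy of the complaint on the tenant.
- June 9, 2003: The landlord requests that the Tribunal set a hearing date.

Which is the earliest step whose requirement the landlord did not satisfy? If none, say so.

None — every step was satisfied

Step 1 — 5 and 35 days from January 16, 2003 (when the violation is discovered) are January 21, 2003 and February 20, 2003 respectively; done January 22, 2003 — within the window.
Step 2 — must wait 19 days from February 8, 2003 (end of the 17-day hold period, which began when the written notice is served on January 22, 2003), so not before February 27, 2003; done March 6, 2003, after the minimum wait.
Step 3 — counting 15 days from March 6, 2003 (when the cure demand is delivered) gives a deadline of March 21, 2003; completed March 11, 2003, before the deadline.
Step 4 — counting 7 days from March 11, 2003 (when the complaint is filed) gives a deadline of March 18, 2003; done March 14, 2003 — timely.
Step 5 — counting 90 days from March 14, 2003 (when the complaint is served) gives a deadline of June 12, 2003; completed June 9, 2003, before the deadline.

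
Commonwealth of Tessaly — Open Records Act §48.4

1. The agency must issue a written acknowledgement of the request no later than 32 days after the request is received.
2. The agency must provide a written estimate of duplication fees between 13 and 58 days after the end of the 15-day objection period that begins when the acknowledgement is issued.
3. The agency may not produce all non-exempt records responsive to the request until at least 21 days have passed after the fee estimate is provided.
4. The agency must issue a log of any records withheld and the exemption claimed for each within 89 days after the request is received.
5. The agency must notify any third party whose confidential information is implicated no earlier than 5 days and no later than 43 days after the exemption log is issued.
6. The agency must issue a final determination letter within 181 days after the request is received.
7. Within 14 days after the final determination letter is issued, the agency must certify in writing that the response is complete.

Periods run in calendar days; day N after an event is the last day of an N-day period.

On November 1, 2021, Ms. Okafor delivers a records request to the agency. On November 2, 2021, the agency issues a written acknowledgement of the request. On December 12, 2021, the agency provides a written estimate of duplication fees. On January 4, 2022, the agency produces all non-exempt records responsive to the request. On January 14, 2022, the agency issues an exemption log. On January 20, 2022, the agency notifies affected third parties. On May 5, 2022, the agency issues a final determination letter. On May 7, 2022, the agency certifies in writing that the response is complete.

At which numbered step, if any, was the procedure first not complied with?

Step 6

(1) due by November 1, 2021 + 32 days = December 3, 2021; November 2, 2021 is within that limit.
(2) the permitted window runs from November 17, 2021 + 13 = November 30, 2021 to November 17, 2021 + 58 = January 14, 2022; December 12, 2021 falls inside that range.
(3) permitted from December 12, 2021 + 21 days = January 2, 2022 onward; done January 4, 2022 — permitted.
(4) due by November 1, 2021 + 89 days = January 29, 2022; done January 14, 2022 — timely.
(5) the permitted window runs from January 14, 2022 + 5 = January 19, 2022 to January 14, 2022 + 43 = February 26, 2022; done January 20, 2022 — within the window.
(6) due by November 1, 2021 + 181 days = May 1, 2022; not done until May 5, 2022, 4 days after the deadline.
The analysis stops there.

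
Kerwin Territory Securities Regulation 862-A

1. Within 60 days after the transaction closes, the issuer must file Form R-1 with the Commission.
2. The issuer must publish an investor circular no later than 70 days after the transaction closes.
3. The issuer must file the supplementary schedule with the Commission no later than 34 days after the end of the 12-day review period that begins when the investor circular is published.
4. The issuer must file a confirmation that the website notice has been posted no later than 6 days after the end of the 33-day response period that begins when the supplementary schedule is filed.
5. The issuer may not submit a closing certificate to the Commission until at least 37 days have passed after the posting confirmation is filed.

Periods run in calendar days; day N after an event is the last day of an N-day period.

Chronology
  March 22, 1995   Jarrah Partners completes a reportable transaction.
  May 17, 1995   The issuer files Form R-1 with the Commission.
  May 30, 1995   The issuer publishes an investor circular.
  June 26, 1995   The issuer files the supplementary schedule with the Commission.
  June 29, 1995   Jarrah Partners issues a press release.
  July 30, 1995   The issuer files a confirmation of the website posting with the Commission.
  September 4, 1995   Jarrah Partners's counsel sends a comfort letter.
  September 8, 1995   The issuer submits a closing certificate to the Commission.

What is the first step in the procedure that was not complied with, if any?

Step 1: 60 days after March 22, 1995 (when the transaction closes) is May 21, 1995; May 17, 1995 is within that limit.
Step 2: 70 days after March 22, 1995 (when the transaction closes) is May 31, 1995; May 30, 1995 is within that limit.
Step 3: 34 days after June 11, 1995 (end of the 12-day review period, which began when the investor circular is published on May 30, 1995) is July 15, 1995; done June 26, 1995 — timely.
Step 4: 6 days after July 29, 1995 (end of the 33-day response period, which began when the supplementary schedule is filed on June 26, 1995) is August 4, 1995; done July 30, 1995 — timely.
Step 5: the earliest permitted date is 37 days after July 30, 1995 (when the posting confirmation is filed), i.e. September 5, 1995; done September 8, 1995, after the minimum wait.

None — every step was satisfied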